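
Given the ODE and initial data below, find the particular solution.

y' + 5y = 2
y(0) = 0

General solution: y = 2/5 + Ce^(-5x)
Applying y(0) = 0: C = 0 - 2/5 = -2/5
Particular solution: y = 2/5 - (2/5)e^(-5x)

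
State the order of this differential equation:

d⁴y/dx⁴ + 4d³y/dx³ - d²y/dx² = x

The order is 4 (highest derivative is of order 4).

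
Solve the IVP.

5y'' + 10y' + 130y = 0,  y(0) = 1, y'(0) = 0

General solution: y = e^(-x)(C₁cos(5x) + C₂sin(5x))
Complex roots r = -1 ± 5i
Applying ICs: C₁ = 1, C₂ = 1/5
Particular solution: y = e^(-x)(cos(5x) + (1/5)sin(5x))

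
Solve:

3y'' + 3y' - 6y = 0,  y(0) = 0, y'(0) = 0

General solution: y = C₁e^x + C₂e^(-2x)
Applying ICs: C₁ = 0, C₂ = 0
Particular solution: y = 0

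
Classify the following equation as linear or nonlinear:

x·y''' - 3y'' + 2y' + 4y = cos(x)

Linear (y and its derivatives appear to the first power only, no products of y terms)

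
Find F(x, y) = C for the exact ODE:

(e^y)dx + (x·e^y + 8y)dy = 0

Verify exactness: ∂M/∂y = ∂N/∂x ✓
Find F(x,y) such that ∂F/∂x = M, ∂F/∂y = N
Solution: x·e^y + 4y² = C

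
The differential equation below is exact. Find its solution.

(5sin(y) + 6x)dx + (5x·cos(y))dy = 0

Verify exactness: ∂M/∂y = ∂N/∂x ✓
Find F(x,y) such that ∂F/∂x = M, ∂F/∂y = N
Solution: 5x·sin(y) + 3x² = C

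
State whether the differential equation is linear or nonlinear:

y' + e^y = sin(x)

Nonlinear (e^y is nonlinear in y)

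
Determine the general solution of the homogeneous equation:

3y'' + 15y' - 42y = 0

Characteristic equation: 3r² + 15r - 42 = 0
Divide by 3: r² + 5r - 14 = 0
Roots: r = 2, -7 (distinct real)
General solution: y = C₁e^(2x) + C₂e^(-7x)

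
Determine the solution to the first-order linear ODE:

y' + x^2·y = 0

Using integrating factor method:

General solution: y = Ce^(-x^3/3)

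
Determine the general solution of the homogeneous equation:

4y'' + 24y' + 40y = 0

Characteristic equation: 4r² + 24r + 40 = 0
Divide by 4: r² + 6r + 10 = 0
Roots: r = -3 ± i (complex conjugates)
General solution: y = e^(-3x)(C₁cos(x) + C₂sin(x))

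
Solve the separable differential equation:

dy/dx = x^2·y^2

Separating variables and integrating:
-1/y = x^3/3 + C

General solution: y^-1 = (-1/3)x^3 + C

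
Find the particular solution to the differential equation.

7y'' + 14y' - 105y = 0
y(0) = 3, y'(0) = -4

General solution: y = C₁e^(3x) + C₂e^(-5x)
Applying ICs: C₁ = 11/8, C₂ = 13/8
Particular solution: y = (11/8)e^(3x) + (13/8)e^(-5x)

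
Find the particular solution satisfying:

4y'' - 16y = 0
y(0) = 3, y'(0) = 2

General solution: y = C₁e^(2x) + C₂e^(-2x)
Applying ICs: C₁ = 2, C₂ = 1
Particular solution: y = 2e^(2x) + e^(-2x)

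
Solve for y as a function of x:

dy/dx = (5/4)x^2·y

Separating variables and integrating:
ln|y| = 5x^3/12 + C

General solution: y = Ce^(5x^3/12)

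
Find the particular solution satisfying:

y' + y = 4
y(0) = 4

General solution: y = 4 + Ce^(-x)
Applying y(0) = 4: C = 4 - 4 = 0
Particular solution: y = 4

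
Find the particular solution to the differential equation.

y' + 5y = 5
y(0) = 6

General solution: y = 1 + Ce^(-5x)
Applying y(0) = 6: C = 6 - 1 = 5
Particular solution: y = 1 + 5e^(-5x)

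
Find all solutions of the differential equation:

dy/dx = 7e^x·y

Separating variables and integrating:
ln|y| = 7e^x + C

General solution: y = Ce^(7e^x)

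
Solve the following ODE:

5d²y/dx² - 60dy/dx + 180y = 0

Characteristic equation: 5r² - 60r + 180 = 0
Divide by 5: r² - 12r + 36 = 0
Factored: (r - 6)² = 0
Repeated root: r = 6
General solution: y = (C₁ + C₂x)e^(6x)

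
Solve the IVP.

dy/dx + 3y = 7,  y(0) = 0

General solution: y = 7/3 + Ce^(-3x)
Applying y(0) = 0: C = 0 - 7/3 = -7/3
Particular solution: y = 7/3 - (7/3)e^(-3x)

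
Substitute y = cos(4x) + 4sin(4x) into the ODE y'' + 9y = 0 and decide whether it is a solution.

Verification:
y'' = -16cos(4x) - 64sin(4x)
y'' + 9y ≠ 0 (frequency mismatch: got 16 instead of 9)

No, it is not a solution.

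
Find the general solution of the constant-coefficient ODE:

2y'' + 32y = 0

Characteristic equation: 2r² + 32 = 0
Divide by 2: r² + 16 = 0
Roots: r = ±4i (complex conjugates)
General solution: y = C₁cos(4x) + C₂sin(4x)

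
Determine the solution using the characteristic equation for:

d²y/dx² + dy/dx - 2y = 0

Characteristic equation: r² + r - 2 = 0
Roots: r = 1, -2 (distinct real)
General solution: y = C₁e^x + C₂e^(-2x)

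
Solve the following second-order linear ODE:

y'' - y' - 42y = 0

Characteristic equation: r² - r - 42 = 0
Roots: r = 7, -6 (distinct real)
General solution: y = C₁e^(7x) + C₂e^(-6x)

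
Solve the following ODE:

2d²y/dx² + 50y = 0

Characteristic equation: 2r² + 50 = 0
Divide by 2: r² + 25 = 0
Roots: r = ±5i (complex conjugates)
General solution: y = C₁cos(5x) + C₂sin(5x)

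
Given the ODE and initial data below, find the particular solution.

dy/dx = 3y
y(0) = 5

General solution: y = Ce^(3x)
Applying IC y(0) = 5:
Particular solution: y = 5e^(3x)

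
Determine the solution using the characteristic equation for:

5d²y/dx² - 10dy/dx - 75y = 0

Characteristic equation: 5r² - 10r - 75 = 0
Divide by 5: r² - 2r - 15 = 0
Roots: r = 5, -3 (distinct real)
General solution: y = C₁e^(5x) + C₂e^(-3x)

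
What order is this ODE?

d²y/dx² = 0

The order is 2 (highest derivative is of order 2).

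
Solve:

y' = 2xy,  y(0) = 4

General solution: y = Ce^(x²)
Applying IC y(0) = 4:
Particular solution: y = 4e^(x²)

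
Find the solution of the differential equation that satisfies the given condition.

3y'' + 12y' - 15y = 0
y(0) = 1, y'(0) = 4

General solution: y = C₁e^x + C₂e^(-5x)
Applying ICs: C₁ = 3/2, C₂ = -1/2
Particular solution: y = (3/2)e^x - (1/2)e^(-5x)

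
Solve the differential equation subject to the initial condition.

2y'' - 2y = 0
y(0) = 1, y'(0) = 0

General solution: y = C₁e^x + C₂e^(-x)
Applying ICs: C₁ = 1/2, C₂ = 1/2
Particular solution: y = (1/2)e^x + (1/2)e^(-x)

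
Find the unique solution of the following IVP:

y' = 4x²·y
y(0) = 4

General solution: y = Ce^(4x³/3)
Applying IC y(0) = 4:
Particular solution: y = 4e^(4x³/3)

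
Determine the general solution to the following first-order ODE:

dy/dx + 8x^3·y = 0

Using integrating factor method:

General solution: y = Ce^(-2x^4)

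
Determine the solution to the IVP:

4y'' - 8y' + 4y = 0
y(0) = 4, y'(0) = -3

General solution: y = (C₁ + C₂x)e^x
Repeated root r = 1
Applying ICs: C₁ = 4, C₂ = -7
Particular solution: y = (4 - 7x)e^x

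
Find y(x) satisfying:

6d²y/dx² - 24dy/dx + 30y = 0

Characteristic equation: 6r² - 24r + 30 = 0
Divide by 6: r² - 4r + 5 = 0
Roots: r = 2 ± i (complex conjugates)
General solution: y = e^(2x)(C₁cos(x) + C₂sin(x))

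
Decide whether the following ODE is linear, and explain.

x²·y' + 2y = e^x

Linear (y and its derivatives appear to the first power only, no products of y terms)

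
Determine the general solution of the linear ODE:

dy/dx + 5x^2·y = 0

Using integrating factor method:

General solution: y = Ce^(-5x^3/3)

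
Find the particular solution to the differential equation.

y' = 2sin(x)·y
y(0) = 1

General solution: y = Ce^(-2cos(x))
Applying IC y(0) = 1:
Particular solution: y = e^(2(1-cos(x)))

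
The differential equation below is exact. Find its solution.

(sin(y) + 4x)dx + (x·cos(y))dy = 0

Verify exactness: ∂M/∂y = ∂N/∂x ✓
Find F(x,y) such that ∂F/∂x = M, ∂F/∂y = N
Solution: x·sin(y) + 2x² = C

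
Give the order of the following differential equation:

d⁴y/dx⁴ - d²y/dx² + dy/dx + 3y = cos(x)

The order is 4 (highest derivative is of order 4).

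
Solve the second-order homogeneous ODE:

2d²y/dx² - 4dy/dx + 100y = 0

Characteristic equation: 2r² - 4r + 100 = 0
Divide by 2: r² - 2r + 50 = 0
Roots: r = 1 ± 7i (complex conjugates)
General solution: y = e^x(C₁cos(7x) + C₂sin(7x))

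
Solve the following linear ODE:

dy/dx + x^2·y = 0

Using integrating factor method:

General solution: y = Ce^(-x^3/3)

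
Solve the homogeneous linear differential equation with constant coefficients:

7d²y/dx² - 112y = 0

Characteristic equation: 7r² - 112 = 0
Divide by 7: r² - 16 = 0
Roots: r = 4, -4 (distinct real)
General solution: y = C₁e^(4x) + C₂e^(-4x)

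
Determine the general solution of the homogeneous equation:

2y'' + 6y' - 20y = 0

Characteristic equation: 2r² + 6r - 20 = 0
Divide by 2: r² + 3r - 10 = 0
Roots: r = 2, -5 (distinct real)
General solution: y = C₁e^(2x) + C₂e^(-5x)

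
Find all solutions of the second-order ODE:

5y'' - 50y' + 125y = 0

Characteristic equation: 5r² - 50r + 125 = 0
Divide by 5: r² - 10r + 25 = 0
Factored: (r - 5)² = 0
Repeated root: r = 5
General solution: y = (C₁ + C₂x)e^(5x)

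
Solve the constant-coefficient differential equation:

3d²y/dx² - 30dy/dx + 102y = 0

Characteristic equation: 3r² - 30r + 102 = 0
Divide by 3: r² - 10r + 34 = 0
Roots: r = 5 ± 3i (complex conjugates)
General solution: y = e^(5x)(C₁cos(3x) + C₂sin(3x))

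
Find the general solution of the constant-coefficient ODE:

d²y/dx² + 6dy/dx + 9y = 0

Characteristic equation: r² + 6r + 9 = 0
Factored: (r + 3)² = 0
Repeated root: r = -3
General solution: y = (C₁ + C₂x)e^(-3x)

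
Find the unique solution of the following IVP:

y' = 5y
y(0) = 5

General solution: y = Ce^(5x)
Applying IC y(0) = 5:
Particular solution: y = 5e^(5x)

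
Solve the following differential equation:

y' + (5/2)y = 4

Using integrating factor method:

General solution: y = 8/5 + Ce^(-5x/2)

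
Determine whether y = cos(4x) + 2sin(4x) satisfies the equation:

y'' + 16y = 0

Verification:
y'' = -16cos(4x) - 32sin(4x)
y'' + 16y = 0 ✓

Yes, it is a solution.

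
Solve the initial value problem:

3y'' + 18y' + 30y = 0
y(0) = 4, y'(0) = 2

General solution: y = e^(-3x)(C₁cos(x) + C₂sin(x))
Complex roots r = -3 ± i
Applying ICs: C₁ = 4, C₂ = 14
Particular solution: y = e^(-3x)(4cos(x) + 14sin(x))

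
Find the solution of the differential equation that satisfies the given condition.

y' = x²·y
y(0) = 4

General solution: y = Ce^(x³/3)
Applying IC y(0) = 4:
Particular solution: y = 4e^(x³/3)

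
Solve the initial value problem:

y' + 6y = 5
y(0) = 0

General solution: y = 5/6 + Ce^(-6x)
Applying y(0) = 0: C = 0 - 5/6 = -5/6
Particular solution: y = 5/6 - (5/6)e^(-6x)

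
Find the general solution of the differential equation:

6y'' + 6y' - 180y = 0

Characteristic equation: 6r² + 6r - 180 = 0
Divide by 6: r² + r - 30 = 0
Roots: r = 5, -6 (distinct real)
General solution: y = C₁e^(5x) + C₂e^(-6x)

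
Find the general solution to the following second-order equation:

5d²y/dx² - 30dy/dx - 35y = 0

Characteristic equation: 5r² - 30r - 35 = 0
Divide by 5: r² - 6r - 7 = 0
Roots: r = 7, -1 (distinct real)
General solution: y = C₁e^(7x) + C₂e^(-x)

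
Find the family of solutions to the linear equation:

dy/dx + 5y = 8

Using integrating factor method:

General solution: y = 8/5 + Ce^(-5x)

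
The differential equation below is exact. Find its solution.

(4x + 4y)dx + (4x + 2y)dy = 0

Verify exactness: ∂M/∂y = ∂N/∂x ✓
Find F(x,y) such that ∂F/∂x = M, ∂F/∂y = N
Solution: 2x² + 4xy + y² = C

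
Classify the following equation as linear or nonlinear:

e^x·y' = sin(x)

Linear (y and its derivatives appear to the first power only, no products of y terms)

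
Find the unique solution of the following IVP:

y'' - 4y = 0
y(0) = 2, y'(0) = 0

General solution: y = C₁e^(2x) + C₂e^(-2x)
Applying ICs: C₁ = 1, C₂ = 1
Particular solution: y = e^(2x) + e^(-2x)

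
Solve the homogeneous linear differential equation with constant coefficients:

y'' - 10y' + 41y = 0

Characteristic equation: r² - 10r + 41 = 0
Roots: r = 5 ± 4i (complex conjugates)
General solution: y = e^(5x)(C₁cos(4x) + C₂sin(4x))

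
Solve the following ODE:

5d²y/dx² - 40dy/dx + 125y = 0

Characteristic equation: 5r² - 40r + 125 = 0
Divide by 5: r² - 8r + 25 = 0
Roots: r = 4 ± 3i (complex conjugates)
General solution: y = e^(4x)(C₁cos(3x) + C₂sin(3x))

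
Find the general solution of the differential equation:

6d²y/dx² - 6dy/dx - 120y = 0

Characteristic equation: 6r² - 6r - 120 = 0
Divide by 6: r² - r - 20 = 0
Roots: r = 5, -4 (distinct real)
General solution: y = C₁e^(5x) + C₂e^(-4x)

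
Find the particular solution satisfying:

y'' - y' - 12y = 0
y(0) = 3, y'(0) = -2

General solution: y = C₁e^(4x) + C₂e^(-3x)
Applying ICs: C₁ = 1, C₂ = 2
Particular solution: y = e^(4x) + 2e^(-3x)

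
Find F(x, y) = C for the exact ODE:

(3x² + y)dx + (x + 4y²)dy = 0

Verify exactness: ∂M/∂y = ∂N/∂x ✓
Find F(x,y) such that ∂F/∂x = M, ∂F/∂y = N
Solution: x³ + xy + 4y³/3 = C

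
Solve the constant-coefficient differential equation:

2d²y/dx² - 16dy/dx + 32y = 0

Characteristic equation: 2r² - 16r + 32 = 0
Divide by 2: r² - 8r + 16 = 0
Factored: (r - 4)² = 0
Repeated root: r = 4
General solution: y = (C₁ + C₂x)e^(4x)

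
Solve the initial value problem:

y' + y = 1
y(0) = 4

General solution: y = 1 + Ce^(-x)
Applying y(0) = 4: C = 4 - 1 = 3
Particular solution: y = 1 + 3e^(-x)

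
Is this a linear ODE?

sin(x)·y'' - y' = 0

Yes. Linear (y and its derivatives appear to the first power only, no products of y terms)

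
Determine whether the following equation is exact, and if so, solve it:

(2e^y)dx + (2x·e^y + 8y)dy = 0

Verify exactness: ∂M/∂y = ∂N/∂x ✓
Find F(x,y) such that ∂F/∂x = M, ∂F/∂y = N
Solution: 2x·e^y + 4y² = C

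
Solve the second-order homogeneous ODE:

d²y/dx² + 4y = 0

Characteristic equation: r² + 4 = 0
Roots: r = ±2i (complex conjugates)
General solution: y = C₁cos(2x) + C₂sin(2x)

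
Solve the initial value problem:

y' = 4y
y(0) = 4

General solution: y = Ce^(4x)
Applying IC y(0) = 4:
Particular solution: y = 4e^(4x)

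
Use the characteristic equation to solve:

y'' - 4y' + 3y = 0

Characteristic equation: r² - 4r + 3 = 0
Roots: r = 1, 3 (distinct real)
General solution: y = C₁e^x + C₂e^(3x)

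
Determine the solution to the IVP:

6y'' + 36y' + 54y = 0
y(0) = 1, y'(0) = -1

General solution: y = (C₁ + C₂x)e^(-3x)
Repeated root r = -3
Applying ICs: C₁ = 1, C₂ = 2
Particular solution: y = (1 + 2x)e^(-3x)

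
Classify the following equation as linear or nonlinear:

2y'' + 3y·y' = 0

Nonlinear (product y·y')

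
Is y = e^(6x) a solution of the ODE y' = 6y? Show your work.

Verification:
y = e^(6x)
y' = 6e^(6x)
6y = 6e^(6x)
y' = 6y ✓

Yes, it is a solution.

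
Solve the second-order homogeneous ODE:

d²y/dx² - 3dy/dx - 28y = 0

Characteristic equation: r² - 3r - 28 = 0
Roots: r = 7, -4 (distinct real)
General solution: y = C₁e^(7x) + C₂e^(-4x)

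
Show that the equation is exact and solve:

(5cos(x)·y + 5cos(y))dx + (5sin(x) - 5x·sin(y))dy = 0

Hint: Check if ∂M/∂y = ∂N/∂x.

Verify exactness: ∂M/∂y = ∂N/∂x ✓
Find F(x,y) such that ∂F/∂x = M, ∂F/∂y = N
Solution: 5sin(x)·y + 5x·cos(y) = C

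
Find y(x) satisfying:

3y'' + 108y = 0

Characteristic equation: 3r² + 108 = 0
Divide by 3: r² + 36 = 0
Roots: r = ±6i (complex conjugates)
General solution: y = C₁cos(6x) + C₂sin(6x)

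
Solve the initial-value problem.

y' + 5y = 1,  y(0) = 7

General solution: y = 1/5 + Ce^(-5x)
Applying y(0) = 7: C = 7 - 1/5 = 34/5
Particular solution: y = 1/5 + (34/5)e^(-5x)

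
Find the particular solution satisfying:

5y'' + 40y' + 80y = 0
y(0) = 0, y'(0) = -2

General solution: y = (C₁ + C₂x)e^(-4x)
Repeated root r = -4
Applying ICs: C₁ = 0, C₂ = -2
Particular solution: y = -2xe^(-4x)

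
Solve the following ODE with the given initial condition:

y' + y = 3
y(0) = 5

General solution: y = 3 + Ce^(-x)
Applying y(0) = 5: C = 5 - 3 = 2
Particular solution: y = 3 + 2e^(-x)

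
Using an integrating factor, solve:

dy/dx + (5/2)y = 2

Using integrating factor method:

General solution: y = 4/5 + Ce^(-5x/2)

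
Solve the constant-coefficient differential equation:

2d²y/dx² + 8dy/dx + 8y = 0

Characteristic equation: 2r² + 8r + 8 = 0
Divide by 2: r² + 4r + 4 = 0
Factored: (r + 2)² = 0
Repeated root: r = -2
General solution: y = (C₁ + C₂x)e^(-2x)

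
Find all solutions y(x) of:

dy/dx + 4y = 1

Using integrating factor method:

General solution: y = 1/4 + Ce^(-4x)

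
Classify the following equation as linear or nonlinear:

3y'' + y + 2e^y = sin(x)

Nonlinear (e^y is nonlinear in y)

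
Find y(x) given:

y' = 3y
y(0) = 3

General solution: y = Ce^(3x)
Applying IC y(0) = 3:
Particular solution: y = 3e^(3x)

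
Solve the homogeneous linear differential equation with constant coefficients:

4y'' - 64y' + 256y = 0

Characteristic equation: 4r² - 64r + 256 = 0
Divide by 4: r² - 16r + 64 = 0
Factored: (r - 8)² = 0
Repeated root: r = 8
General solution: y = (C₁ + C₂x)e^(8x)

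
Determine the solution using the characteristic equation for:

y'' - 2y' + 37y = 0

Characteristic equation: r² - 2r + 37 = 0
Roots: r = 1 ± 6i (complex conjugates)
General solution: y = e^x(C₁cos(6x) + C₂sin(6x))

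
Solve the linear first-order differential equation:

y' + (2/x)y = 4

Using integrating factor method:

General solution: y = (4/3)x + Cx^(-2)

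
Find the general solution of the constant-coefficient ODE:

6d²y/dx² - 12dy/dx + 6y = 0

Characteristic equation: 6r² - 12r + 6 = 0
Divide by 6: r² - 2r + 1 = 0
Factored: (r - 1)² = 0
Repeated root: r = 1
General solution: y = (C₁ + C₂x)e^x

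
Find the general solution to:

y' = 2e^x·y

Separating variables and integrating:
ln|y| = 2e^x + C

General solution: y = Ce^(2e^x)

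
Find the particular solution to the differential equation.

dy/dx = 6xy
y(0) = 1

General solution: y = Ce^(3x²)
Applying IC y(0) = 1:
Particular solution: y = e^(3x²)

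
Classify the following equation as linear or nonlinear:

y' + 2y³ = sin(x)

Nonlinear (y³ term)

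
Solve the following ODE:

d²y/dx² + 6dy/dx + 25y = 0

Characteristic equation: r² + 6r + 25 = 0
Roots: r = -3 ± 4i (complex conjugates)
General solution: y = e^(-3x)(C₁cos(4x) + C₂sin(4x))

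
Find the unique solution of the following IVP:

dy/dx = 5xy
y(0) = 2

General solution: y = Ce^(5x²/2)
Applying IC y(0) = 2:
Particular solution: y = 2e^(5x²/2)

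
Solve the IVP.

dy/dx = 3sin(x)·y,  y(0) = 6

General solution: y = Ce^(-3cos(x))
Applying IC y(0) = 6:
Particular solution: y = 6e^(3(1-cos(x)))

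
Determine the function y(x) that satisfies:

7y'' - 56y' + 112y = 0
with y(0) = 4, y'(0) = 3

General solution: y = (C₁ + C₂x)e^(4x)
Repeated root r = 4
Applying ICs: C₁ = 4, C₂ = -13
Particular solution: y = (4 - 13x)e^(4x)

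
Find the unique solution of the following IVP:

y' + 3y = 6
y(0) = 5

General solution: y = 2 + Ce^(-3x)
Applying y(0) = 5: C = 5 - 2 = 3
Particular solution: y = 2 + 3e^(-3x)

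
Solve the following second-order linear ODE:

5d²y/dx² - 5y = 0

Characteristic equation: 5r² - 5 = 0
Divide by 5: r² - 1 = 0
Roots: r = 1, -1 (distinct real)
General solution: y = C₁e^x + C₂e^(-x)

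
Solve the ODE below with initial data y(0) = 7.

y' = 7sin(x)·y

General solution: y = Ce^(-7cos(x))
Applying IC y(0) = 7:
Particular solution: y = 7e^(7(1-cos(x)))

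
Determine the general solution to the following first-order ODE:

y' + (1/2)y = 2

Using integrating factor method:

General solution: y = 4 + Ce^(-x/2)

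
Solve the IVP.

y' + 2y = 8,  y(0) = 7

General solution: y = 4 + Ce^(-2x)
Applying y(0) = 7: C = 7 - 4 = 3
Particular solution: y = 4 + 3e^(-2x)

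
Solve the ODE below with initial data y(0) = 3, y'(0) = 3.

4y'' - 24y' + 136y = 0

General solution: y = e^(3x)(C₁cos(5x) + C₂sin(5x))
Complex roots r = 3 ± 5i
Applying ICs: C₁ = 3, C₂ = -6/5
Particular solution: y = e^(3x)(3cos(5x) - (6/5)sin(5x))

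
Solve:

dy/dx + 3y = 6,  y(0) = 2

General solution: y = 2 + Ce^(-3x)
Applying y(0) = 2: C = 2 - 2 = 0
Particular solution: y = 2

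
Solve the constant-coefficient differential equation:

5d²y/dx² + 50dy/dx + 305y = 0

Characteristic equation: 5r² + 50r + 305 = 0
Divide by 5: r² + 10r + 61 = 0
Roots: r = -5 ± 6i (complex conjugates)
General solution: y = e^(-5x)(C₁cos(6x) + C₂sin(6x))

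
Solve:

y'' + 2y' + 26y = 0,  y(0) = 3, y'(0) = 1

General solution: y = e^(-x)(C₁cos(5x) + C₂sin(5x))
Complex roots r = -1 ± 5i
Applying ICs: C₁ = 3, C₂ = 4/5
Particular solution: y = e^(-x)(3cos(5x) + (4/5)sin(5x))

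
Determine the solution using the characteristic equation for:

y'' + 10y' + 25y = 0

Characteristic equation: r² + 10r + 25 = 0
Factored: (r + 5)² = 0
Repeated root: r = -5
General solution: y = (C₁ + C₂x)e^(-5x)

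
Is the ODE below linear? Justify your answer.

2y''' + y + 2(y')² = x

No. Nonlinear ((y')² term)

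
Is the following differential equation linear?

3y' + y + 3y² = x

No. Nonlinear (y² term)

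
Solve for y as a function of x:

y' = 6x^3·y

Separating variables and integrating:
ln|y| = 3x^4/2 + C

General solution: y = Ce^(3x^4/2)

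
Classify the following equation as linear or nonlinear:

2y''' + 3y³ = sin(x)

Nonlinear (y³ term)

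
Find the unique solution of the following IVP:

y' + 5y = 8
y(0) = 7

General solution: y = 8/5 + Ce^(-5x)
Applying y(0) = 7: C = 7 - 8/5 = 27/5
Particular solution: y = 8/5 + (27/5)e^(-5x)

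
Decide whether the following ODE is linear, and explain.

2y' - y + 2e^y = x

Nonlinear (e^y is nonlinear in y)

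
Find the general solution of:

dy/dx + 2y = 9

Using integrating factor method:

General solution: y = 9/2 + Ce^(-2x)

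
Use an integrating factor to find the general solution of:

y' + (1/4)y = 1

Using integrating factor method:

General solution: y = 4 + Ce^(-x/4)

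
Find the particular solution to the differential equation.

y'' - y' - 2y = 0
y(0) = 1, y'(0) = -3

General solution: y = C₁e^(2x) + C₂e^(-x)
Applying ICs: C₁ = -2/3, C₂ = 5/3
Particular solution: y = -(2/3)e^(2x) + (5/3)e^(-x)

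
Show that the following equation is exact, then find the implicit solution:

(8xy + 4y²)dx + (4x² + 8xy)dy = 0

Verify exactness: ∂M/∂y = ∂N/∂x ✓
Find F(x,y) such that ∂F/∂x = M, ∂F/∂y = N
Solution: 4x²y + 4xy² = C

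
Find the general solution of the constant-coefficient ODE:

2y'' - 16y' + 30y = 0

Characteristic equation: 2r² - 16r + 30 = 0
Divide by 2: r² - 8r + 15 = 0
Roots: r = 5, 3 (distinct real)
General solution: y = C₁e^(5x) + C₂e^(3x)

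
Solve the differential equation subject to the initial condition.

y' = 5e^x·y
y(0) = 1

General solution: y = Ce^(5e^x)
Applying IC y(0) = 1:
Particular solution: y = e^(5(e^x - 1))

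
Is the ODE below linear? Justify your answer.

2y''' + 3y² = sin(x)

No. Nonlinear (y² term)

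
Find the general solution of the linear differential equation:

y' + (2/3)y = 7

Using integrating factor method:

General solution: y = 21/2 + Ce^(-2x/3)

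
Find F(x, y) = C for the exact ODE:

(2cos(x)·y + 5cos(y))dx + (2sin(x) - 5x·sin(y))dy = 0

Verify exactness: ∂M/∂y = ∂N/∂x ✓
Find F(x,y) such that ∂F/∂x = M, ∂F/∂y = N
Solution: 2sin(x)·y + 5x·cos(y) = C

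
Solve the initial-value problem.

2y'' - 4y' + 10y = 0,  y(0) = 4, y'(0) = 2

General solution: y = e^x(C₁cos(2x) + C₂sin(2x))
Complex roots r = 1 ± 2i
Applying ICs: C₁ = 4, C₂ = -1
Particular solution: y = e^x(4cos(2x) - sin(2x))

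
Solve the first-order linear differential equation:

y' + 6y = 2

Using integrating factor method:

General solution: y = 1/3 + Ce^(-6x)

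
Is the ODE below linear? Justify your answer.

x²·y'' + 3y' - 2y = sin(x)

Yes. Linear (y and its derivatives appear to the first power only, no products of y terms)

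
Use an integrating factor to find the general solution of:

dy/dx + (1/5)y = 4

Using integrating factor method:

General solution: y = 20 + Ce^(-x/5)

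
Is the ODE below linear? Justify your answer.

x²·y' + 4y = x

Yes. Linear (y and its derivatives appear to the first power only, no products of y terms)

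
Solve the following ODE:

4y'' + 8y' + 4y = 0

Characteristic equation: 4r² + 8r + 4 = 0
Divide by 4: r² + 2r + 1 = 0
Factored: (r + 1)² = 0
Repeated root: r = -1
General solution: y = (C₁ + C₂x)e^(-x)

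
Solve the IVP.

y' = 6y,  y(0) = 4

General solution: y = Ce^(6x)
Applying IC y(0) = 4:
Particular solution: y = 4e^(6x)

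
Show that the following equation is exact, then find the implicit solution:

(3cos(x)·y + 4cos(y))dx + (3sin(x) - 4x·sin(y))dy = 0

Verify exactness: ∂M/∂y = ∂N/∂x ✓
Find F(x,y) such that ∂F/∂x = M, ∂F/∂y = N
Solution: 3sin(x)·y + 4x·cos(y) = C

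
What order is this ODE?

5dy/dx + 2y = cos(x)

The order is 1 (highest derivative is of order 1).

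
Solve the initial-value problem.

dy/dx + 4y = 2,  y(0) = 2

General solution: y = 1/2 + Ce^(-4x)
Applying y(0) = 2: C = 2 - 1/2 = 3/2
Particular solution: y = 1/2 + (3/2)e^(-4x)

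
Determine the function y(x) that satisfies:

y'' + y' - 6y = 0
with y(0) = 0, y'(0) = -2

General solution: y = C₁e^(2x) + C₂e^(-3x)
Applying ICs: C₁ = -2/5, C₂ = 2/5
Particular solution: y = -(2/5)e^(2x) + (2/5)e^(-3x)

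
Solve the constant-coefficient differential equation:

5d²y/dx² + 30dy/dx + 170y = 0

Characteristic equation: 5r² + 30r + 170 = 0
Divide by 5: r² + 6r + 34 = 0
Roots: r = -3 ± 5i (complex conjugates)
General solution: y = e^(-3x)(C₁cos(5x) + C₂sin(5x))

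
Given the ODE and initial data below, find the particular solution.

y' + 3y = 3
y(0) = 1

General solution: y = 1 + Ce^(-3x)
Applying y(0) = 1: C = 1 - 1 = 0
Particular solution: y = 1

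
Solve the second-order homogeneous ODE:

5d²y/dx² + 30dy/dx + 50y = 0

Characteristic equation: 5r² + 30r + 50 = 0
Divide by 5: r² + 6r + 10 = 0
Roots: r = -3 ± i (complex conjugates)
General solution: y = e^(-3x)(C₁cos(x) + C₂sin(x))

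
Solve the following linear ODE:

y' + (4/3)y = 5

Using integrating factor method:

General solution: y = 15/4 + Ce^(-4x/3)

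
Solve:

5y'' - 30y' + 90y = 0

Characteristic equation: 5r² - 30r + 90 = 0
Divide by 5: r² - 6r + 18 = 0
Roots: r = 3 ± 3i (complex conjugates)
General solution: y = e^(3x)(C₁cos(3x) + C₂sin(3x))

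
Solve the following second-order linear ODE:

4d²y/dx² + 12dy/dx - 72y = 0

Characteristic equation: 4r² + 12r - 72 = 0
Divide by 4: r² + 3r - 18 = 0
Roots: r = 3, -6 (distinct real)
General solution: y = C₁e^(3x) + C₂e^(-6x)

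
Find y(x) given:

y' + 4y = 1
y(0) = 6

General solution: y = 1/4 + Ce^(-4x)
Applying y(0) = 6: C = 6 - 1/4 = 23/4
Particular solution: y = 1/4 + (23/4)e^(-4x)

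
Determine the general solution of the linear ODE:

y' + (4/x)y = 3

Using integrating factor method:

General solution: y = (3/5)x + Cx^(-4)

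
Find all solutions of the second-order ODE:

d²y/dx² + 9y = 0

Characteristic equation: r² + 9 = 0
Roots: r = ±3i (complex conjugates)
General solution: y = C₁cos(3x) + C₂sin(3x)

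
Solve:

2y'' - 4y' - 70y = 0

Characteristic equation: 2r² - 4r - 70 = 0
Divide by 2: r² - 2r - 35 = 0
Roots: r = 7, -5 (distinct real)
General solution: y = C₁e^(7x) + C₂e^(-5x)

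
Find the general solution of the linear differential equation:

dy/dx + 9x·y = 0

Using integrating factor method:

General solution: y = Ce^(-9x^2/2)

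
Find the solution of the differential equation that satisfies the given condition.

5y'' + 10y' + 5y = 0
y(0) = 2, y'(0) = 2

General solution: y = (C₁ + C₂x)e^(-x)
Repeated root r = -1
Applying ICs: C₁ = 2, C₂ = 4
Particular solution: y = (2 + 4x)e^(-x)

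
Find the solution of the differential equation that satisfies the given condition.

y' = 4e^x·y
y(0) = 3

General solution: y = Ce^(4e^x)
Applying IC y(0) = 3:
Particular solution: y = 3e^(4(e^x - 1))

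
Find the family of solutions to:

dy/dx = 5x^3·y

Separating variables and integrating:
ln|y| = 5x^4/4 + C

General solution: y = Ce^(5x^4/4)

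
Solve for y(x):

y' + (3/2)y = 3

Using integrating factor method:

General solution: y = 2 + Ce^(-3x/2)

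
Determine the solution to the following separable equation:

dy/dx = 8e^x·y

Separating variables and integrating:
ln|y| = 8e^x + C

General solution: y = Ce^(8e^x)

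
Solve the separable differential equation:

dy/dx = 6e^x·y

Separating variables and integrating:
ln|y| = 6e^x + C

General solution: y = Ce^(6e^x)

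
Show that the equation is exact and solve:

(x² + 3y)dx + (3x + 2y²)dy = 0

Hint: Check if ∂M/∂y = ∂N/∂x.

Verify exactness: ∂M/∂y = ∂N/∂x ✓
Find F(x,y) such that ∂F/∂x = M, ∂F/∂y = N
Solution: x³/3 + 3xy + 2y³/3 = C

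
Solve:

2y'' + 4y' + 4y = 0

Characteristic equation: 2r² + 4r + 4 = 0
Divide by 2: r² + 2r + 2 = 0
Roots: r = -1 ± i (complex conjugates)
General solution: y = e^(-x)(C₁cos(x) + C₂sin(x))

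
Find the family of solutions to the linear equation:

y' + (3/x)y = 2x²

Using integrating factor method:

General solution: y = (1/3)x^3 + Cx^(-3)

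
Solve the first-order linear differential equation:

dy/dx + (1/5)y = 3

Using integrating factor method:

General solution: y = 15 + Ce^(-x/5)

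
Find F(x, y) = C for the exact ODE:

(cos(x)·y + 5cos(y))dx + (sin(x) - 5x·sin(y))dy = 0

Verify exactness: ∂M/∂y = ∂N/∂x ✓
Find F(x,y) such that ∂F/∂x = M, ∂F/∂y = N
Solution: sin(x)·y + 5x·cos(y) = C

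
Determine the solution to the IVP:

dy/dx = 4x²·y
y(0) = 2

General solution: y = Ce^(4x³/3)
Applying IC y(0) = 2:
Particular solution: y = 2e^(4x³/3)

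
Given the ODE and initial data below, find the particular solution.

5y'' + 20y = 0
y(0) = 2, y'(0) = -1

General solution: y = C₁cos(2x) + C₂sin(2x)
Complex roots r = ±2i
Applying ICs: C₁ = 2, C₂ = -1/2
Particular solution: y = 2cos(2x) - (1/2)sin(2x)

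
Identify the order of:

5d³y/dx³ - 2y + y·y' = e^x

The order is 3 (highest derivative is of order 3).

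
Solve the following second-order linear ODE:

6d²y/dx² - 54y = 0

Characteristic equation: 6r² - 54 = 0
Divide by 6: r² - 9 = 0
Roots: r = 3, -3 (distinct real)
General solution: y = C₁e^(3x) + C₂e^(-3x)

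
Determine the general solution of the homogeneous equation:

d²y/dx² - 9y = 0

Characteristic equation: r² - 9 = 0
Roots: r = 3, -3 (distinct real)
General solution: y = C₁e^(3x) + C₂e^(-3x)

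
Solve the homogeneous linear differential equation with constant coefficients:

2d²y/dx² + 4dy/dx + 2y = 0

Characteristic equation: 2r² + 4r + 2 = 0
Divide by 2: r² + 2r + 1 = 0
Factored: (r + 1)² = 0
Repeated root: r = -1
General solution: y = (C₁ + C₂x)e^(-x)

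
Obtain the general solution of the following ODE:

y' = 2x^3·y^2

Separating variables and integrating:
-1/y = x^4/2 + C

General solution: y^-1 = (-1/2)x^4 + C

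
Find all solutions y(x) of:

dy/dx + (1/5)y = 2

Using integrating factor method:

General solution: y = 10 + Ce^(-x/5)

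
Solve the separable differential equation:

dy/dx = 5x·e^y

Separating variables and integrating:
-e^(-y) = 5x²/2 + C

General solution: y = -ln(C - 5x²/2)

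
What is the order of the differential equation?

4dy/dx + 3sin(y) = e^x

The order is 1 (highest derivative is of order 1).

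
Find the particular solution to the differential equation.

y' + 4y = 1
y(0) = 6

General solution: y = 1/4 + Ce^(-4x)
Applying y(0) = 6: C = 6 - 1/4 = 23/4
Particular solution: y = 1/4 + (23/4)e^(-4x)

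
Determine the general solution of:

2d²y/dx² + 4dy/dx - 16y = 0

Characteristic equation: 2r² + 4r - 16 = 0
Divide by 2: r² + 2r - 8 = 0
Roots: r = 2, -4 (distinct real)
General solution: y = C₁e^(2x) + C₂e^(-4x)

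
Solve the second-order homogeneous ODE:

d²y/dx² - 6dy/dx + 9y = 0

Characteristic equation: r² - 6r + 9 = 0
Factored: (r - 3)² = 0
Repeated root: r = 3
General solution: y = (C₁ + C₂x)e^(3x)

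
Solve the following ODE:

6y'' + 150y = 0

Characteristic equation: 6r² + 150 = 0
Divide by 6: r² + 25 = 0
Roots: r = ±5i (complex conjugates)
General solution: y = C₁cos(5x) + C₂sin(5x)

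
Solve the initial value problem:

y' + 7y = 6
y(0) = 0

General solution: y = 6/7 + Ce^(-7x)
Applying y(0) = 0: C = 0 - 6/7 = -6/7
Particular solution: y = 6/7 - (6/7)e^(-7x)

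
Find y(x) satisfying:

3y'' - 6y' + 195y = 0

Characteristic equation: 3r² - 6r + 195 = 0
Divide by 3: r² - 2r + 65 = 0
Roots: r = 1 ± 8i (complex conjugates)
General solution: y = e^x(C₁cos(8x) + C₂sin(8x))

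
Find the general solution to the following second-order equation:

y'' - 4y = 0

Characteristic equation: r² - 4 = 0
Roots: r = 2, -2 (distinct real)
General solution: y = C₁e^(2x) + C₂e^(-2x)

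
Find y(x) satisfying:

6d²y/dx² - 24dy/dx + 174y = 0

Characteristic equation: 6r² - 24r + 174 = 0
Divide by 6: r² - 4r + 29 = 0
Roots: r = 2 ± 5i (complex conjugates)
General solution: y = e^(2x)(C₁cos(5x) + C₂sin(5x))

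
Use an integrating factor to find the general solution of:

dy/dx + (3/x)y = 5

Using integrating factor method:

General solution: y = (5/4)x + Cx^(-3)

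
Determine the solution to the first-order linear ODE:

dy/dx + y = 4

Using integrating factor method:

General solution: y = 4 + Ce^(-x)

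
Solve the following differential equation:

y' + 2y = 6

Using integrating factor method:

General solution: y = 3 + Ce^(-2x)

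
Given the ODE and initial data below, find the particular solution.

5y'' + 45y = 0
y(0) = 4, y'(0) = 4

General solution: y = C₁cos(3x) + C₂sin(3x)
Complex roots r = ±3i
Applying ICs: C₁ = 4, C₂ = 4/3
Particular solution: y = 4cos(3x) + (4/3)sin(3x)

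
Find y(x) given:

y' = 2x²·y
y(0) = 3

General solution: y = Ce^(2x³/3)
Applying IC y(0) = 3:
Particular solution: y = 3e^(2x³/3)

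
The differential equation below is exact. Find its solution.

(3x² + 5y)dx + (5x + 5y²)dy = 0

Verify exactness: ∂M/∂y = ∂N/∂x ✓
Find F(x,y) such that ∂F/∂x = M, ∂F/∂y = N
Solution: x³ + 5xy + 5y³/3 = C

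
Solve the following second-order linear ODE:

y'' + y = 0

Characteristic equation: r² + 1 = 0
Roots: r = ±i (complex conjugates)
General solution: y = C₁cos(x) + C₂sin(x)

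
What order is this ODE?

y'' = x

The order is 2 (highest derivative is of order 2).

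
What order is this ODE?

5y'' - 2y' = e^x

The order is 2 (highest derivative is of order 2).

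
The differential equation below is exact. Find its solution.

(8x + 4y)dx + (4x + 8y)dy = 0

Verify exactness: ∂M/∂y = ∂N/∂x ✓
Find F(x,y) such that ∂F/∂x = M, ∂F/∂y = N
Solution: 4x² + 4xy + 4y² = C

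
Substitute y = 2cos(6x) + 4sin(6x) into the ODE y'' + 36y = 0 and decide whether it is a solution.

Verification:
y'' = -72cos(6x) - 144sin(6x)
y'' + 36y = 0 ✓

Yes, it is a solution.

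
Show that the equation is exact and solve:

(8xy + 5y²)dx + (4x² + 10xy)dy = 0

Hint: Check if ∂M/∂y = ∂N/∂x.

Verify exactness: ∂M/∂y = ∂N/∂x ✓
Find F(x,y) such that ∂F/∂x = M, ∂F/∂y = N
Solution: 4x²y + 5xy² = C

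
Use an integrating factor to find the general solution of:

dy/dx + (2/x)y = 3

Using integrating factor method:

General solution: y = x + Cx^(-2)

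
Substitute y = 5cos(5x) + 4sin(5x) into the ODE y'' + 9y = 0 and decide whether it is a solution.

Verification:
y'' = -125cos(5x) - 100sin(5x)
y'' + 9y ≠ 0 (frequency mismatch: got 25 instead of 9)

No, it is not a solution.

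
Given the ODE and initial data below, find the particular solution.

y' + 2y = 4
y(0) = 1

General solution: y = 2 + Ce^(-2x)
Applying y(0) = 1: C = 1 - 2 = -1
Particular solution: y = 2 - e^(-2x)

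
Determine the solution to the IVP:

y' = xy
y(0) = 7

General solution: y = Ce^(x²/2)
Applying IC y(0) = 7:
Particular solution: y = 7e^(x²/2)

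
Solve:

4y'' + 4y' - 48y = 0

Characteristic equation: 4r² + 4r - 48 = 0
Divide by 4: r² + r - 12 = 0
Roots: r = 3, -4 (distinct real)
General solution: y = C₁e^(3x) + C₂e^(-4x)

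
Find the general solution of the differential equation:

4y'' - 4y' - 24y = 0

Characteristic equation: 4r² - 4r - 24 = 0
Divide by 4: r² - r - 6 = 0
Roots: r = 3, -2 (distinct real)
General solution: y = C₁e^(3x) + C₂e^(-2x)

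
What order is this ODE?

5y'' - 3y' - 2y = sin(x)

The order is 2 (highest derivative is of order 2).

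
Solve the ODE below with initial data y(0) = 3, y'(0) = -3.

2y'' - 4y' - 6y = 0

General solution: y = C₁e^(3x) + C₂e^(-x)
Applying ICs: C₁ = 0, C₂ = 3
Particular solution: y = 3e^(-x)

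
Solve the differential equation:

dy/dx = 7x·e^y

Separating variables and integrating:
-e^(-y) = 7x²/2 + C

General solution: y = -ln(C - 7x²/2)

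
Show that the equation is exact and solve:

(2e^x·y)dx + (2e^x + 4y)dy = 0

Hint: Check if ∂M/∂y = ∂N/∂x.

Verify exactness: ∂M/∂y = ∂N/∂x ✓
Find F(x,y) such that ∂F/∂x = M, ∂F/∂y = N
Solution: 2e^x·y + 2y² = C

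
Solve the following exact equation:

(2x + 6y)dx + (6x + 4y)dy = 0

Verify exactness: ∂M/∂y = ∂N/∂x ✓
Find F(x,y) such that ∂F/∂x = M, ∂F/∂y = N
Solution: x² + 6xy + 2y² = C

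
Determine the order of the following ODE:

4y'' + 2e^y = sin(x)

The order is 2 (highest derivative is of order 2).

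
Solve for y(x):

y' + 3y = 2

Using integrating factor method:

General solution: y = 2/3 + Ce^(-3x)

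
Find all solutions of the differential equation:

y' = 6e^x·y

Separating variables and integrating:
ln|y| = 6e^x + C

General solution: y = Ce^(6e^x)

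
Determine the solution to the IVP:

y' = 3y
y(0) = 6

General solution: y = Ce^(3x)
Applying IC y(0) = 6:
Particular solution: y = 6e^(3x)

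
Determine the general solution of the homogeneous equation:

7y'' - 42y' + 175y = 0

Characteristic equation: 7r² - 42r + 175 = 0
Divide by 7: r² - 6r + 25 = 0
Roots: r = 3 ± 4i (complex conjugates)
General solution: y = e^(3x)(C₁cos(4x) + C₂sin(4x))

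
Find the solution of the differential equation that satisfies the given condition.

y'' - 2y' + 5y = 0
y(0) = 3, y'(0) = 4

General solution: y = e^x(C₁cos(2x) + C₂sin(2x))
Complex roots r = 1 ± 2i
Applying ICs: C₁ = 3, C₂ = 1/2
Particular solution: y = e^x(3cos(2x) + (1/2)sin(2x))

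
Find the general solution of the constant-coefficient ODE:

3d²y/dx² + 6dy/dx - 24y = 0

Characteristic equation: 3r² + 6r - 24 = 0
Divide by 3: r² + 2r - 8 = 0
Roots: r = 2, -4 (distinct real)
General solution: y = C₁e^(2x) + C₂e^(-4x)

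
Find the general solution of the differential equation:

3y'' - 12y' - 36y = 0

Characteristic equation: 3r² - 12r - 36 = 0
Divide by 3: r² - 4r - 12 = 0
Roots: r = 6, -2 (distinct real)
General solution: y = C₁e^(6x) + C₂e^(-2x)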